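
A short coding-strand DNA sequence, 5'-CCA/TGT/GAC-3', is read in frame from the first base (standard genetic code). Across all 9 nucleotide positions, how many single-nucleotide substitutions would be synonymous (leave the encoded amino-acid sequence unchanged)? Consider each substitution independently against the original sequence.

Codon 1 (CCA, Pro): 3 synonymous substitutions.
Codon 2 (TGT, Cys): 1 synonymous substitution.
Codon 3 (GAC, Asp): 1 synonymous substitution.
Total: 3 + 1 + 1 = 5.

5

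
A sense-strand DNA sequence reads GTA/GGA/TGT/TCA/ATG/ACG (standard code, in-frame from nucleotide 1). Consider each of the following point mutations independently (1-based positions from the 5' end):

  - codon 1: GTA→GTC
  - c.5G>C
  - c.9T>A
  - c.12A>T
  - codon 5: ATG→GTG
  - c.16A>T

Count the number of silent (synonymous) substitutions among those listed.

Codon 1: GTA (Val) → GTC (Val) — synonymous.
Codon 2: GGA (Gly) → GCA (Ala) — missense.
Codon 3: TGT (Cys) → TGA (Stop) — nonsense.
Codon 4: TCA (Ser) → TCT (Ser) — synonymous.
Codon 5: ATG (Met) → GTG (Val) — missense.
Codon 6: ACG (Thr) → TCG (Ser) — missense.
Synonymous: 2 of 6.

2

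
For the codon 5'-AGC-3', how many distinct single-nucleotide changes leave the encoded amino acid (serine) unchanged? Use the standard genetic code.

Position 1: none → 0 synonymous.
Position 2: none → 0 synonymous.
Position 3: AGU → 1 synonymous.
Total: 0 + 0 + 1 = 1.

1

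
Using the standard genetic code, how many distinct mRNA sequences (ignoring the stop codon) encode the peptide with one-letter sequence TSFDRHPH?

Thr: 4 codons.
Ser: 6 codons.
Phe: 2 codons.
Asp: 2 codons.
Arg: 6 codons.
His: 2 codons.
Pro: 4 codons.
His: 2 codons.
4 × 6 × 2 × 2 × 6 × 2 × 4 × 2 = 9216.

9216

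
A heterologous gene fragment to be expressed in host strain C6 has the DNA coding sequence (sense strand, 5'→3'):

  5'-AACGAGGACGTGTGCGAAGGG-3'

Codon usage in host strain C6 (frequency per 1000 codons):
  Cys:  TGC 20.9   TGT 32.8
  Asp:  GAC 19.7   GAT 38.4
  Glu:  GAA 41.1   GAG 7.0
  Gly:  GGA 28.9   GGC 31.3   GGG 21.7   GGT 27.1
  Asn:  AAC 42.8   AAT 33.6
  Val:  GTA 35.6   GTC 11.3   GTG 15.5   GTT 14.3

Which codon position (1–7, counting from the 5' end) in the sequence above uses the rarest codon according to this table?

Codon 1 AAC (Asn): 42.8 per 1000.
Codon 2 GAG (Glu): 7.0 per 1000.
Codon 3 GAC (Asp): 19.7 per 1000.
Codon 4 GTG (Val): 15.5 per 1000.
Codon 5 TGC (Cys): 20.9 per 1000.
Codon 6 GAA (Glu): 41.1 per 1000.
Codon 7 GGG (Gly): 21.7 per 1000.
Lowest frequency is 7.0 at codon 2.

2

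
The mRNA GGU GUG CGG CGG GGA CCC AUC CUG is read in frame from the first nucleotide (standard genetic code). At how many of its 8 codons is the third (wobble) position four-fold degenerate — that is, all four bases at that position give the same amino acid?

Codon 1 GGU (Gly): third position 4-fold.
Codon 2 GUG (Val): third position 4-fold.
Codon 3 CGG (Arg): third position 4-fold.
Codon 4 CGG (Arg): third position 4-fold.
Codon 5 GGA (Gly): third position 4-fold.
Codon 6 CCC (Pro): third position 4-fold.
Codon 7 AUC (Ile): third position 3-fold.
Codon 8 CUG (Leu): third position 4-fold.
Four-fold degenerate third positions: 7.

7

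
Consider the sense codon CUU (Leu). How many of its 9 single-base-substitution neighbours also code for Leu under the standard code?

3

Position 1: none → 0 synonymous.
Position 2: none → 0 synonymous.
Position 3: CUC, CUA, CUG → 3 synonymous.
Total: 0 + 0 + 3 = 3.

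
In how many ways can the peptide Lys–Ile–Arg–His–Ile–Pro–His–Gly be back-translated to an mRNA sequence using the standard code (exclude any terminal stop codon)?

Lys: 2 codons.
Ile: 3 codons.
Arg: 6 codons.
His: 2 codons.
Ile: 3 codons.
Pro: 4 codons.
His: 2 codons.
Gly: 4 codons.
2 × 3 × 6 × 2 × 3 × 4 × 2 × 4 = 6912.

6912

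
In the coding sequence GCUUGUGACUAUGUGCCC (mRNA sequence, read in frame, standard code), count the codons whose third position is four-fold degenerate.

3

Codon 1 GCU (Ala): third position 4-fold.
Codon 2 UGU (Cys): third position 2-fold.
Codon 3 GAC (Asp): third position 2-fold.
Codon 4 UAU (Tyr): third position 2-fold.
Codon 5 GUG (Val): third position 4-fold.
Codon 6 CCC (Pro): third position 4-fold.
Four-fold degenerate third positions: 3.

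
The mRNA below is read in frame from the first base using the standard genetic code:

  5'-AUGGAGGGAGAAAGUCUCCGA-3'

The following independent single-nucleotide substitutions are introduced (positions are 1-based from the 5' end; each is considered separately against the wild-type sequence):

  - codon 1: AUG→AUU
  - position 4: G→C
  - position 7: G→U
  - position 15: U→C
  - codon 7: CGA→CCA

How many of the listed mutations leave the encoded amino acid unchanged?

1

Codon 1: AUG (Met) → AUU (Ile) — missense.
Codon 2: GAG (Glu) → CAG (Gln) — missense.
Codon 3: GGA (Gly) → UGA (Stop) — nonsense.
Codon 5: AGU (Ser) → AGC (Ser) — synonymous.
Codon 7: CGA (Arg) → CCA (Pro) — missense.
Synonymous: 1 of 5.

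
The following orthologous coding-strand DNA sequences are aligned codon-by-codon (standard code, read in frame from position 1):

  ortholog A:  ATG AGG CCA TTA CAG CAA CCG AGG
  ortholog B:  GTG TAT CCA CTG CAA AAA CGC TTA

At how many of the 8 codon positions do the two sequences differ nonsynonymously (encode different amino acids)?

Codon 1: ATG Met / GTG Val — nonsynonymous.
Codon 2: AGG Arg / TAT Tyr — nonsynonymous.
Codon 3: CCA Pro / CCA Pro — identical.
Codon 4: TTA Leu / CTG Leu — synonymous.
Codon 5: CAG Gln / CAA Gln — synonymous.
Codon 6: CAA Gln / AAA Lys — nonsynonymous.
Codon 7: CCG Pro / CGC Arg — nonsynonymous.
Codon 8: AGG Arg / TTA Leu — nonsynonymous.
Nonsynonymous differences: 5.

5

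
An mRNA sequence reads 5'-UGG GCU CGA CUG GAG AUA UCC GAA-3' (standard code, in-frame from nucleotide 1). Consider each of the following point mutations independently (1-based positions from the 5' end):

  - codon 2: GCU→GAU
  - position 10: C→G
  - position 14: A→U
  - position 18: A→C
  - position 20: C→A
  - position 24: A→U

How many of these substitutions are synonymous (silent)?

Codon 2: GCU (Ala) → GAU (Asp) — missense.
Codon 4: CUG (Leu) → GUG (Val) — missense.
Codon 5: GAG (Glu) → GUG (Val) — missense.
Codon 6: AUA (Ile) → AUC (Ile) — synonymous.
Codon 7: UCC (Ser) → UAC (Tyr) — missense.
Codon 8: GAA (Glu) → GAU (Asp) — missense.
Synonymous: 1 of 6.

1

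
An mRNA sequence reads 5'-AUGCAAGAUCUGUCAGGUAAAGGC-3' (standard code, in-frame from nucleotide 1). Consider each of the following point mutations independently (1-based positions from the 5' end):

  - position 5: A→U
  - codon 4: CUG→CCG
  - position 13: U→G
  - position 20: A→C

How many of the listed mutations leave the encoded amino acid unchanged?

0

Codon 2: CAA (Gln) → CUA (Leu) — missense.
Codon 4: CUG (Leu) → CCG (Pro) — missense.
Codon 5: UCA (Ser) → GCA (Ala) — missense.
Codon 7: AAA (Lys) → ACA (Thr) — missense.
Synonymous: 0 of 4.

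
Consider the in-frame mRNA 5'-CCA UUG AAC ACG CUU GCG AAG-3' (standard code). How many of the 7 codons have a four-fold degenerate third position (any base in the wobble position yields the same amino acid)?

4

Codon 1 CCA (Pro): third position 4-fold.
Codon 2 UUG (Leu): third position 2-fold.
Codon 3 AAC (Asn): third position 2-fold.
Codon 4 ACG (Thr): third position 4-fold.
Codon 5 CUU (Leu): third position 4-fold.
Codon 6 GCG (Ala): third position 4-fold.
Codon 7 AAG (Lys): third position 2-fold.
Four-fold degenerate third positions: 4.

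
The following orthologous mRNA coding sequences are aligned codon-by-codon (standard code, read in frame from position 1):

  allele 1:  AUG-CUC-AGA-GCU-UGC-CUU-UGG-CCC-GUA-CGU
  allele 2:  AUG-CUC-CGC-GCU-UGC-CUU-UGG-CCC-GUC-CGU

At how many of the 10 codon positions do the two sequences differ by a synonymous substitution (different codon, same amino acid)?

2

Codon 1: AUG Met / AUG Met — identical.
Codon 2: CUC Leu / CUC Leu — identical.
Codon 3: AGA Arg / CGC Arg — synonymous.
Codon 4: GCU Ala / GCU Ala — identical.
Codon 5: UGC Cys / UGC Cys — identical.
Codon 6: CUU Leu / CUU Leu — identical.
Codon 7: UGG Trp / UGG Trp — identical.
Codon 8: CCC Pro / CCC Pro — identical.
Codon 9: GUA Val / GUC Val — synonymous.
Codon 10: CGU Arg / CGU Arg — identical.
Synonymous differences: 2.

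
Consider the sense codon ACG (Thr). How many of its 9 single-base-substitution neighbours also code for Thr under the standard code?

Position 1: none → 0 synonymous.
Position 2: none → 0 synonymous.
Position 3: ACU, ACC, ACA → 3 synonymous.
Total: 0 + 0 + 3 = 3.

3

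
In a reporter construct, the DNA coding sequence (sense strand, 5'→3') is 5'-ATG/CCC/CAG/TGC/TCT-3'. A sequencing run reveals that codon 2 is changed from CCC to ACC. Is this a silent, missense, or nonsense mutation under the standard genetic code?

missense

Position 4 falls in codon 2: CCC → Pro.
After the substitution the codon is ACC → Thr.
Pro ≠ Thr, so this is a missense mutation.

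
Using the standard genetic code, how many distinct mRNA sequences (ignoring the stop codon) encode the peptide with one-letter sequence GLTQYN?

Gly: 4 codons.
Leu: 6 codons.
Thr: 4 codons.
Gln: 2 codons.
Tyr: 2 codons.
Asn: 2 codons.
4 × 6 × 4 × 2 × 2 × 2 = 768.

768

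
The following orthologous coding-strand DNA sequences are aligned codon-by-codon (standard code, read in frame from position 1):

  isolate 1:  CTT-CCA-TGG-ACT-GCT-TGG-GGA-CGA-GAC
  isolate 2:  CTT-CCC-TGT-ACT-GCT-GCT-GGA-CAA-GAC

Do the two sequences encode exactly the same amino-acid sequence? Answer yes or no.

no

Codon 1: CTT Leu / CTT Leu — identical.
Codon 2: CCA Pro / CCC Pro — synonymous.
Codon 3: TGG Trp / TGT Cys — nonsynonymous.
Codon 4: ACT Thr / ACT Thr — identical.
Codon 5: GCT Ala / GCT Ala — identical.
Codon 6: TGG Trp / GCT Ala — nonsynonymous.
Codon 7: GGA Gly / GGA Gly — identical.
Codon 8: CGA Arg / CAA Gln — nonsynonymous.
Codon 9: GAC Asp / GAC Asp — identical.
Nonsynonymous differences: 3 → different protein.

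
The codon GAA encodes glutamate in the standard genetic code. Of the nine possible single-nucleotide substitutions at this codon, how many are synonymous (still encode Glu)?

1

Position 1: none → 0 synonymous.
Position 2: none → 0 synonymous.
Position 3: GAG → 1 synonymous.
Total: 0 + 0 + 1 = 1.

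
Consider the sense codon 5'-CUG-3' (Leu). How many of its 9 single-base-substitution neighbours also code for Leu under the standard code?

Position 1: UUG → 1 synonymous.
Position 2: none → 0 synonymous.
Position 3: CUU, CUC, CUA → 3 synonymous.
Total: 1 + 0 + 3 = 4.

4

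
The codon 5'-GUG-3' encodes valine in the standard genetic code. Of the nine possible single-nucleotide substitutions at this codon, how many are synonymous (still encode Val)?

Position 1: none → 0 synonymous.
Position 2: none → 0 synonymous.
Position 3: GUU, GUC, GUA → 3 synonymous.
Total: 0 + 0 + 3 = 3.

3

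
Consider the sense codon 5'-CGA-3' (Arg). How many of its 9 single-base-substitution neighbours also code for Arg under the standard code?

4

Position 1: AGA → 1 synonymous.
Position 2: none → 0 synonymous.
Position 3: CGU, CGC, CGG → 3 synonymous.
Total: 1 + 0 + 3 = 4.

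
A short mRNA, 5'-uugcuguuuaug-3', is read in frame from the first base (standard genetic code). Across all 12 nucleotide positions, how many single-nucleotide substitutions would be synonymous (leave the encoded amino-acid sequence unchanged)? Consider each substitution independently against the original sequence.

Codon 1 (UUG, Leu): 2 synonymous substitutions.
Codon 2 (CUG, Leu): 4 synonymous substitutions.
Codon 3 (UUU, Phe): 1 synonymous substitution.
Codon 4 (AUG, Met): 0 synonymous substitutions.
Total: 2 + 4 + 1 + 0 = 7.

7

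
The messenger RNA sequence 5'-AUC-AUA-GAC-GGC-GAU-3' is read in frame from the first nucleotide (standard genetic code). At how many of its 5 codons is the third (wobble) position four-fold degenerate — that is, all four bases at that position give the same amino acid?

Codon 1 AUC (Ile): third position 3-fold.
Codon 2 AUA (Ile): third position 3-fold.
Codon 3 GAC (Asp): third position 2-fold.
Codon 4 GGC (Gly): third position 4-fold.
Codon 5 GAU (Asp): third position 2-fold.
Four-fold degenerate third positions: 1.

1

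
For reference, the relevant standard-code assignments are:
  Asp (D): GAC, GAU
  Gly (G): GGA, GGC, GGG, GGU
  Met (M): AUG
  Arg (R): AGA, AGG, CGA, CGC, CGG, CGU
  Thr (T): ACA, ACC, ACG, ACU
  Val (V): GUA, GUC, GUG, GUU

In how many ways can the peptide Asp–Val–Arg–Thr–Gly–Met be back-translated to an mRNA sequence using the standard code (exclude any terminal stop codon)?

Asp: 2 codons.
Val: 4 codons.
Arg: 6 codons.
Thr: 4 codons.
Gly: 4 codons.
Met: 1 codon.
2 × 4 × 6 × 4 × 4 × 1 = 768.

768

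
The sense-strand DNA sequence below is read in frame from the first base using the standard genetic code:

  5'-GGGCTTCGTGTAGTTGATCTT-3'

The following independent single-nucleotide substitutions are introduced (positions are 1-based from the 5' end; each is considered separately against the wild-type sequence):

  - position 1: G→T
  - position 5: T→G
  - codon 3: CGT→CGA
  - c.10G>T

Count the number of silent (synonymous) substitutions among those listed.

1

Codon 1: GGG (Gly) → TGG (Trp) — missense.
Codon 2: CTT (Leu) → CGT (Arg) — missense.
Codon 3: CGT (Arg) → CGA (Arg) — synonymous.
Codon 4: GTA (Val) → TTA (Leu) — missense.
Synonymous: 1 of 4.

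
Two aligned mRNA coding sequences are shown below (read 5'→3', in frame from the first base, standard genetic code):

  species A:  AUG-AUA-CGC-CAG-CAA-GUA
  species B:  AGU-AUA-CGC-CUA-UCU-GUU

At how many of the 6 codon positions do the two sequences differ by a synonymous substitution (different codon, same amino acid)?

1

Codon 1: AUG Met / AGU Ser — nonsynonymous.
Codon 2: AUA Ile / AUA Ile — identical.
Codon 3: CGC Arg / CGC Arg — identical.
Codon 4: CAG Gln / CUA Leu — nonsynonymous.
Codon 5: CAA Gln / UCU Ser — nonsynonymous.
Codon 6: GUA Val / GUU Val — synonymous.
Synonymous differences: 1.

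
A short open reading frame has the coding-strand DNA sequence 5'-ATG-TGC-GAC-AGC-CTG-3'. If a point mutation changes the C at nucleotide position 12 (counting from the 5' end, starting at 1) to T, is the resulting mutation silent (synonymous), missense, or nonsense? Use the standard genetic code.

Position 12 falls in codon 4: AGC → Ser.
After the substitution the codon is AGT → Ser.
Both encode Ser, so the change is synonymous.

silent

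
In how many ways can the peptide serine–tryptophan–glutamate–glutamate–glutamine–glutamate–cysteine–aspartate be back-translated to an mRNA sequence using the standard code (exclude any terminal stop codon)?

Ser: 6 codons.
Trp: 1 codon.
Glu: 2 codons.
Glu: 2 codons.
Gln: 2 codons.
Glu: 2 codons.
Cys: 2 codons.
Asp: 2 codons.
6 × 1 × 2 × 2 × 2 × 2 × 2 × 2 = 384.

384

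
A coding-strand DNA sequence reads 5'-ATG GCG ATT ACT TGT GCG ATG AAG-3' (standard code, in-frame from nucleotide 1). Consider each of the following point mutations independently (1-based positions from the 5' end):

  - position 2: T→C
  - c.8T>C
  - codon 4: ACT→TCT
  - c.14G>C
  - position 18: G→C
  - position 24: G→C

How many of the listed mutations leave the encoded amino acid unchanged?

Codon 1: ATG (Met) → ACG (Thr) — missense.
Codon 3: ATT (Ile) → ACT (Thr) — missense.
Codon 4: ACT (Thr) → TCT (Ser) — missense.
Codon 5: TGT (Cys) → TCT (Ser) — missense.
Codon 6: GCG (Ala) → GCC (Ala) — synonymous.
Codon 8: AAG (Lys) → AAC (Asn) — missense.
Synonymous: 1 of 6.

1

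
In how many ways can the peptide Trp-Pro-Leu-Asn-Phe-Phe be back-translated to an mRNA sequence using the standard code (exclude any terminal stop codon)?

Trp: 1 codon.
Pro: 4 codons.
Leu: 6 codons.
Asn: 2 codons.
Phe: 2 codons.
Phe: 2 codons.
1 × 4 × 6 × 2 × 2 × 2 = 192.

192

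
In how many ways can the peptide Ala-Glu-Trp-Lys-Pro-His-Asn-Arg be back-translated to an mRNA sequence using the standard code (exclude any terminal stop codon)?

Ala: 4 codons.
Glu: 2 codons.
Trp: 1 codon.
Lys: 2 codons.
Pro: 4 codons.
His: 2 codons.
Asn: 2 codons.
Arg: 6 codons.
4 × 2 × 1 × 2 × 4 × 2 × 2 × 6 = 1536.

1536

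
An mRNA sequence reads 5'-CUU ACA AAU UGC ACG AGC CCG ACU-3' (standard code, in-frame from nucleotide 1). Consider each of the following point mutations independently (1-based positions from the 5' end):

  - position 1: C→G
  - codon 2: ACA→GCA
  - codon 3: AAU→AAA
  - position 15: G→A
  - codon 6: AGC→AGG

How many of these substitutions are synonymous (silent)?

1

Codon 1: CUU (Leu) → GUU (Val) — missense.
Codon 2: ACA (Thr) → GCA (Ala) — missense.
Codon 3: AAU (Asn) → AAA (Lys) — missense.
Codon 5: ACG (Thr) → ACA (Thr) — synonymous.
Codon 6: AGC (Ser) → AGG (Arg) — missense.
Synonymous: 1 of 5.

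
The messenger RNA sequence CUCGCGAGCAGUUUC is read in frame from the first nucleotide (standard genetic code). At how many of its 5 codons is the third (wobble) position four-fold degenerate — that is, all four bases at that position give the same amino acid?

2

Codon 1 CUC (Leu): third position 4-fold.
Codon 2 GCG (Ala): third position 4-fold.
Codon 3 AGC (Ser): third position 2-fold.
Codon 4 AGU (Ser): third position 2-fold.
Codon 5 UUC (Phe): third position 2-fold.
Four-fold degenerate third positions: 2.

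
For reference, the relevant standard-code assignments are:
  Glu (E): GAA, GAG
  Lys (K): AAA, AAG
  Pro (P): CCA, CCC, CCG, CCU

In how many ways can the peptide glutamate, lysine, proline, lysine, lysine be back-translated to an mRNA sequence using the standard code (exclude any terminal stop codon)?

64

Glu: 2 codons.
Lys: 2 codons.
Pro: 4 codons.
Lys: 2 codons.
Lys: 2 codons.
2 × 2 × 4 × 2 × 2 = 64.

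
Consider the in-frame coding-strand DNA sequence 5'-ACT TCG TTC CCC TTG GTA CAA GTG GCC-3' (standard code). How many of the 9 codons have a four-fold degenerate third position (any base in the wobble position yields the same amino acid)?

Codon 1 ACT (Thr): third position 4-fold.
Codon 2 TCG (Ser): third position 4-fold.
Codon 3 TTC (Phe): third position 2-fold.
Codon 4 CCC (Pro): third position 4-fold.
Codon 5 TTG (Leu): third position 2-fold.
Codon 6 GTA (Val): third position 4-fold.
Codon 7 CAA (Gln): third position 2-fold.
Codon 8 GTG (Val): third position 4-fold.
Codon 9 GCC (Ala): third position 4-fold.
Four-fold degenerate third positions: 6.

6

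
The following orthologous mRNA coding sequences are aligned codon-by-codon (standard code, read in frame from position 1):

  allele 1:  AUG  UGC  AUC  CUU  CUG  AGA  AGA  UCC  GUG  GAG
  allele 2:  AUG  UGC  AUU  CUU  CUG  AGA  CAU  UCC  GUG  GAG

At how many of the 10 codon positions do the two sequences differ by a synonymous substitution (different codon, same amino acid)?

Codon 1: AUG Met / AUG Met — identical.
Codon 2: UGC Cys / UGC Cys — identical.
Codon 3: AUC Ile / AUU Ile — synonymous.
Codon 4: CUU Leu / CUU Leu — identical.
Codon 5: CUG Leu / CUG Leu — identical.
Codon 6: AGA Arg / AGA Arg — identical.
Codon 7: AGA Arg / CAU His — nonsynonymous.
Codon 8: UCC Ser / UCC Ser — identical.
Codon 9: GUG Val / GUG Val — identical.
Codon 10: GAG Glu / GAG Glu — identical.
Synonymous differences: 1.

1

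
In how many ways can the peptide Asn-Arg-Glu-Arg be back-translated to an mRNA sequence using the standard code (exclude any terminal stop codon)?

Asn: 2 codons.
Arg: 6 codons.
Glu: 2 codons.
Arg: 6 codons.
2 × 6 × 2 × 6 = 144.

144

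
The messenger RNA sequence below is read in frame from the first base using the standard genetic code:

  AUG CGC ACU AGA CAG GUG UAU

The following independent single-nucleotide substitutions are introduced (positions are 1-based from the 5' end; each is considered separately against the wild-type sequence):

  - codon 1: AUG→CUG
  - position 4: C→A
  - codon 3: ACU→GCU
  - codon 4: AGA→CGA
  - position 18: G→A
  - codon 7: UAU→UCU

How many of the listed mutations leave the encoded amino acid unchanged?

2

Codon 1: AUG (Met) → CUG (Leu) — missense.
Codon 2: CGC (Arg) → AGC (Ser) — missense.
Codon 3: ACU (Thr) → GCU (Ala) — missense.
Codon 4: AGA (Arg) → CGA (Arg) — synonymous.
Codon 6: GUG (Val) → GUA (Val) — synonymous.
Codon 7: UAU (Tyr) → UCU (Ser) — missense.
Synonymous: 2 of 6.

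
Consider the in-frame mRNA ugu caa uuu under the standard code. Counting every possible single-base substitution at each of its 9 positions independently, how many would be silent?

3

Codon 1 (UGU, Cys): 1 synonymous substitution.
Codon 2 (CAA, Gln): 1 synonymous substitution.
Codon 3 (UUU, Phe): 1 synonymous substitution.
Total: 1 + 1 + 1 = 3.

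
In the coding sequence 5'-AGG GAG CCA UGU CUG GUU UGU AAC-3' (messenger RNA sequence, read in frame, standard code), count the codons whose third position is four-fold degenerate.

Codon 1 AGG (Arg): third position 2-fold.
Codon 2 GAG (Glu): third position 2-fold.
Codon 3 CCA (Pro): third position 4-fold.
Codon 4 UGU (Cys): third position 2-fold.
Codon 5 CUG (Leu): third position 4-fold.
Codon 6 GUU (Val): third position 4-fold.
Codon 7 UGU (Cys): third position 2-fold.
Codon 8 AAC (Asn): third position 2-fold.
Four-fold degenerate third positions: 3.

3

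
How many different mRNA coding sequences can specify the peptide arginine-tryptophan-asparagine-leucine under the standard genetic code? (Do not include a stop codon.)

72

Arg: 6 codons.
Trp: 1 codon.
Asn: 2 codons.
Leu: 6 codons.
6 × 1 × 2 × 6 = 72.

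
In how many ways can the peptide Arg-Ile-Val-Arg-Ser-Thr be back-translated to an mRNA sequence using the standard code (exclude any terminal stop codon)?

10368

Arg: 6 codons.
Ile: 3 codons.
Val: 4 codons.
Arg: 6 codons.
Ser: 6 codons.
Thr: 4 codons.
6 × 3 × 4 × 6 × 6 × 4 = 10368.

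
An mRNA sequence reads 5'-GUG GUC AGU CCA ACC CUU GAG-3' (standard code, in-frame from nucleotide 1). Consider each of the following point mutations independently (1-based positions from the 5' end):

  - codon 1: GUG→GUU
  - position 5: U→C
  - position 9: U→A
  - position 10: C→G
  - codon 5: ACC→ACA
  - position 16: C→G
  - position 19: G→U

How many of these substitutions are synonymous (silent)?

Codon 1: GUG (Val) → GUU (Val) — synonymous.
Codon 2: GUC (Val) → GCC (Ala) — missense.
Codon 3: AGU (Ser) → AGA (Arg) — missense.
Codon 4: CCA (Pro) → GCA (Ala) — missense.
Codon 5: ACC (Thr) → ACA (Thr) — synonymous.
Codon 6: CUU (Leu) → GUU (Val) — missense.
Codon 7: GAG (Glu) → UAG (Stop) — nonsense.
Synonymous: 2 of 7.

2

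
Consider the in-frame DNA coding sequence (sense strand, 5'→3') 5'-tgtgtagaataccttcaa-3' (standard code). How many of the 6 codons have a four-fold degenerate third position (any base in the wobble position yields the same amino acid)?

2

Codon 1 TGT (Cys): third position 2-fold.
Codon 2 GTA (Val): third position 4-fold.
Codon 3 GAA (Glu): third position 2-fold.
Codon 4 TAC (Tyr): third position 2-fold.
Codon 5 CTT (Leu): third position 4-fold.
Codon 6 CAA (Gln): third position 2-fold.
Four-fold degenerate third positions: 2.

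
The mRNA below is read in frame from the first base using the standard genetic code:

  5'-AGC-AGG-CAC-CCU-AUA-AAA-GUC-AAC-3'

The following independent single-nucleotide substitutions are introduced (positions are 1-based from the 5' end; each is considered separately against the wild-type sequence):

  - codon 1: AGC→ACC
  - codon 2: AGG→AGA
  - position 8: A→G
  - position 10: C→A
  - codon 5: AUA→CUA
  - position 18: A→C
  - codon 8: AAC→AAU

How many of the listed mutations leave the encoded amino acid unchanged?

2

Codon 1: AGC (Ser) → ACC (Thr) — missense.
Codon 2: AGG (Arg) → AGA (Arg) — synonymous.
Codon 3: CAC (His) → CGC (Arg) — missense.
Codon 4: CCU (Pro) → ACU (Thr) — missense.
Codon 5: AUA (Ile) → CUA (Leu) — missense.
Codon 6: AAA (Lys) → AAC (Asn) — missense.
Codon 8: AAC (Asn) → AAU (Asn) — synonymous.
Synonymous: 2 of 7.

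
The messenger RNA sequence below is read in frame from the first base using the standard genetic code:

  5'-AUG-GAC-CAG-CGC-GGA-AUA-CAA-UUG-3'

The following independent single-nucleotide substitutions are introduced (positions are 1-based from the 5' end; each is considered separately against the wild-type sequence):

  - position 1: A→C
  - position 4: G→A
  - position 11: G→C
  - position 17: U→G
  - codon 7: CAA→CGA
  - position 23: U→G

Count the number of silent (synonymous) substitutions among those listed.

Codon 1: AUG (Met) → CUG (Leu) — missense.
Codon 2: GAC (Asp) → AAC (Asn) — missense.
Codon 4: CGC (Arg) → CCC (Pro) — missense.
Codon 6: AUA (Ile) → AGA (Arg) — missense.
Codon 7: CAA (Gln) → CGA (Arg) — missense.
Codon 8: UUG (Leu) → UGG (Trp) — missense.
Synonymous: 0 of 6.

0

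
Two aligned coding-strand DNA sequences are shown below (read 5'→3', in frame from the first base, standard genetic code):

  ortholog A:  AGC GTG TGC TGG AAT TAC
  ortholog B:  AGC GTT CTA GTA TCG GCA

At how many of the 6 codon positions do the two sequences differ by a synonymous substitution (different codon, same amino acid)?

1

Codon 1: AGC Ser / AGC Ser — identical.
Codon 2: GTG Val / GTT Val — synonymous.
Codon 3: TGC Cys / CTA Leu — nonsynonymous.
Codon 4: TGG Trp / GTA Val — nonsynonymous.
Codon 5: AAT Asn / TCG Ser — nonsynonymous.
Codon 6: TAC Tyr / GCA Ala — nonsynonymous.
Synonymous differences: 1.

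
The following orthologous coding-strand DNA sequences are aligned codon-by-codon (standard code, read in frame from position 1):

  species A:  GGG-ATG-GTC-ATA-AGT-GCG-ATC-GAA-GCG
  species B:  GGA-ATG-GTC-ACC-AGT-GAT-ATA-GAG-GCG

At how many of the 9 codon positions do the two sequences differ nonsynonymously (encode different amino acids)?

2

Codon 1: GGG Gly / GGA Gly — synonymous.
Codon 2: ATG Met / ATG Met — identical.
Codon 3: GTC Val / GTC Val — identical.
Codon 4: ATA Ile / ACC Thr — nonsynonymous.
Codon 5: AGT Ser / AGT Ser — identical.
Codon 6: GCG Ala / GAT Asp — nonsynonymous.
Codon 7: ATC Ile / ATA Ile — synonymous.
Codon 8: GAA Glu / GAG Glu — synonymous.
Codon 9: GCG Ala / GCG Ala — identical.
Nonsynonymous differences: 2.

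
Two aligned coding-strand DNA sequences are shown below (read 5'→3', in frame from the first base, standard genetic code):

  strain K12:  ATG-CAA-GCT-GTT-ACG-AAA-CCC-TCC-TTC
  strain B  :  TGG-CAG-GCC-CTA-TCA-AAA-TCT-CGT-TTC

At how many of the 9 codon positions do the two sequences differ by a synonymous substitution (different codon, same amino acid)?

Codon 1: ATG Met / TGG Trp — nonsynonymous.
Codon 2: CAA Gln / CAG Gln — synonymous.
Codon 3: GCT Ala / GCC Ala — synonymous.
Codon 4: GTT Val / CTA Leu — nonsynonymous.
Codon 5: ACG Thr / TCA Ser — nonsynonymous.
Codon 6: AAA Lys / AAA Lys — identical.
Codon 7: CCC Pro / TCT Ser — nonsynonymous.
Codon 8: TCC Ser / CGT Arg — nonsynonymous.
Codon 9: TTC Phe / TTC Phe — identical.
Synonymous differences: 2.

2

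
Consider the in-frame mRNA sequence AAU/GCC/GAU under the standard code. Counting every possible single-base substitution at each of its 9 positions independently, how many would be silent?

5

Codon 1 (AAU, Asn): 1 synonymous substitution.
Codon 2 (GCC, Ala): 3 synonymous substitutions.
Codon 3 (GAU, Asp): 1 synonymous substitution.
Total: 1 + 3 + 1 = 5.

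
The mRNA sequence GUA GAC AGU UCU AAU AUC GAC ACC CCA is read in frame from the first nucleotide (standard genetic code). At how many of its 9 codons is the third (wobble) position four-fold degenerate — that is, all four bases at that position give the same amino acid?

Codon 1 GUA (Val): third position 4-fold.
Codon 2 GAC (Asp): third position 2-fold.
Codon 3 AGU (Ser): third position 2-fold.
Codon 4 UCU (Ser): third position 4-fold.
Codon 5 AAU (Asn): third position 2-fold.
Codon 6 AUC (Ile): third position 3-fold.
Codon 7 GAC (Asp): third position 2-fold.
Codon 8 ACC (Thr): third position 4-fold.
Codon 9 CCA (Pro): third position 4-fold.
Four-fold degenerate third positions: 4.

4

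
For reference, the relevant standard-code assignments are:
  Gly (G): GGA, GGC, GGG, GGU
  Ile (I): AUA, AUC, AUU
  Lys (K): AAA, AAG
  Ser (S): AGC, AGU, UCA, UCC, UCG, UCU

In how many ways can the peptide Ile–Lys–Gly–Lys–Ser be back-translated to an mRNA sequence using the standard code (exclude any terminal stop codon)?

Ile: 3 codons.
Lys: 2 codons.
Gly: 4 codons.
Lys: 2 codons.
Ser: 6 codons.
3 × 2 × 4 × 2 × 6 = 288.

288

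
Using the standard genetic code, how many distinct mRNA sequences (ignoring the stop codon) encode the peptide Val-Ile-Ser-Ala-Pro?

Val: 4 codons.
Ile: 3 codons.
Ser: 6 codons.
Ala: 4 codons.
Pro: 4 codons.
4 × 3 × 6 × 4 × 4 = 1152.

1152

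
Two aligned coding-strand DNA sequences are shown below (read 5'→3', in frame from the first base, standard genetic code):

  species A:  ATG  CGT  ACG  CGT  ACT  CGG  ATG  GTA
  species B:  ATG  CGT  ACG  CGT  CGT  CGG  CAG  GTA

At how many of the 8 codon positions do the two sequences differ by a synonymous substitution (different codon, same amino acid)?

Codon 1: ATG Met / ATG Met — identical.
Codon 2: CGT Arg / CGT Arg — identical.
Codon 3: ACG Thr / ACG Thr — identical.
Codon 4: CGT Arg / CGT Arg — identical.
Codon 5: ACT Thr / CGT Arg — nonsynonymous.
Codon 6: CGG Arg / CGG Arg — identical.
Codon 7: ATG Met / CAG Gln — nonsynonymous.
Codon 8: GTA Val / GTA Val — identical.
Synonymous differences: 0.

0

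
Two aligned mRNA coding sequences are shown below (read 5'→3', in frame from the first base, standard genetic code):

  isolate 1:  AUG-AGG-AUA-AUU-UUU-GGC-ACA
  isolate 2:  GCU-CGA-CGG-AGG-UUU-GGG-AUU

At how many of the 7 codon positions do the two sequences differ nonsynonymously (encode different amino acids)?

Codon 1: AUG Met / GCU Ala — nonsynonymous.
Codon 2: AGG Arg / CGA Arg — synonymous.
Codon 3: AUA Ile / CGG Arg — nonsynonymous.
Codon 4: AUU Ile / AGG Arg — nonsynonymous.
Codon 5: UUU Phe / UUU Phe — identical.
Codon 6: GGC Gly / GGG Gly — synonymous.
Codon 7: ACA Thr / AUU Ile — nonsynonymous.
Nonsynonymous differences: 4.

4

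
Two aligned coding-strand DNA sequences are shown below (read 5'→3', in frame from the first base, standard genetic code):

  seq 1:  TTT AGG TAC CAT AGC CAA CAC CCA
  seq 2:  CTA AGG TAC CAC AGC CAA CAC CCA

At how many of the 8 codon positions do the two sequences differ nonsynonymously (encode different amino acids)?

Codon 1: TTT Phe / CTA Leu — nonsynonymous.
Codon 2: AGG Arg / AGG Arg — identical.
Codon 3: TAC Tyr / TAC Tyr — identical.
Codon 4: CAT His / CAC His — synonymous.
Codon 5: AGC Ser / AGC Ser — identical.
Codon 6: CAA Gln / CAA Gln — identical.
Codon 7: CAC His / CAC His — identical.
Codon 8: CCA Pro / CCA Pro — identical.
Nonsynonymous differences: 1.

1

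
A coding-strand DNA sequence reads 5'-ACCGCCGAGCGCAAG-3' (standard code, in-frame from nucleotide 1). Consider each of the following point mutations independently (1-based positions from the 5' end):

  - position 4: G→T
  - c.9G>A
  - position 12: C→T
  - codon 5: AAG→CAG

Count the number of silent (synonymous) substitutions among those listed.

2

Codon 2: GCC (Ala) → TCC (Ser) — missense.
Codon 3: GAG (Glu) → GAA (Glu) — synonymous.
Codon 4: CGC (Arg) → CGT (Arg) — synonymous.
Codon 5: AAG (Lys) → CAG (Gln) — missense.
Synonymous: 2 of 4.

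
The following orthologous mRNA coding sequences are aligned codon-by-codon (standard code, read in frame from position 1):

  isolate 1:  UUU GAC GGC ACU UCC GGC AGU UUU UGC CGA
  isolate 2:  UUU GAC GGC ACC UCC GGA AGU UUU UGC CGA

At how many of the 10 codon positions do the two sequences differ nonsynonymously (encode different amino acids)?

Codon 1: UUU Phe / UUU Phe — identical.
Codon 2: GAC Asp / GAC Asp — identical.
Codon 3: GGC Gly / GGC Gly — identical.
Codon 4: ACU Thr / ACC Thr — synonymous.
Codon 5: UCC Ser / UCC Ser — identical.
Codon 6: GGC Gly / GGA Gly — synonymous.
Codon 7: AGU Ser / AGU Ser — identical.
Codon 8: UUU Phe / UUU Phe — identical.
Codon 9: UGC Cys / UGC Cys — identical.
Codon 10: CGA Arg / CGA Arg — identical.
Nonsynonymous differences: 0.

0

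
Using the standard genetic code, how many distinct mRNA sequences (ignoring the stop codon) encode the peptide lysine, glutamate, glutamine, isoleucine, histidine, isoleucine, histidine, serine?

Lys: 2 codons.
Glu: 2 codons.
Gln: 2 codons.
Ile: 3 codons.
His: 2 codons.
Ile: 3 codons.
His: 2 codons.
Ser: 6 codons.
2 × 2 × 2 × 3 × 2 × 3 × 2 × 6 = 1728.

1728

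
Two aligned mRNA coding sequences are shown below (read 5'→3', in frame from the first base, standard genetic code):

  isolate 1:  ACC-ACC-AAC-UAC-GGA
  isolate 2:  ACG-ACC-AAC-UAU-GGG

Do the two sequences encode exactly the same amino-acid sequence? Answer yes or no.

Codon 1: ACC Thr / ACG Thr — synonymous.
Codon 2: ACC Thr / ACC Thr — identical.
Codon 3: AAC Asn / AAC Asn — identical.
Codon 4: UAC Tyr / UAU Tyr — synonymous.
Codon 5: GGA Gly / GGG Gly — synonymous.
Nonsynonymous differences: 0 → same protein.

yes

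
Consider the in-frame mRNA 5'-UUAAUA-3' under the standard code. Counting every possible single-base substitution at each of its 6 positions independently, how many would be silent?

4

Codon 1 (UUA, Leu): 2 synonymous substitutions.
Codon 2 (AUA, Ile): 2 synonymous substitutions.
Total: 2 + 2 = 4.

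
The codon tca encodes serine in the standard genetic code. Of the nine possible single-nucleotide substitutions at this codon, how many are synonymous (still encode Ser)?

3

Position 1: none → 0 synonymous.
Position 2: none → 0 synonymous.
Position 3: TCT, TCC, TCG → 3 synonymous.
Total: 0 + 0 + 3 = 3.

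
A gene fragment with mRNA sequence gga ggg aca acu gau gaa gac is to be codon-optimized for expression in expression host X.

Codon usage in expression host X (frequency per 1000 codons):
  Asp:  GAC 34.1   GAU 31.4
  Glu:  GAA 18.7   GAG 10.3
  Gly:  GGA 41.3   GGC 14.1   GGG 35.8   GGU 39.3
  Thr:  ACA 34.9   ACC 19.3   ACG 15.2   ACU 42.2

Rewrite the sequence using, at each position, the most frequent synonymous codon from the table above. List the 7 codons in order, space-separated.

GGA GGA ACU ACU GAC GAA GAC

Codon 1 (Gly): best is GGA at 41.3.
Codon 2 (Gly): best is GGA at 41.3.
Codon 3 (Thr): best is ACU at 42.2.
Codon 4 (Thr): best is ACU at 42.2.
Codon 5 (Asp): best is GAC at 34.1.
Codon 6 (Glu): best is GAA at 18.7.
Codon 7 (Asp): best is GAC at 34.1.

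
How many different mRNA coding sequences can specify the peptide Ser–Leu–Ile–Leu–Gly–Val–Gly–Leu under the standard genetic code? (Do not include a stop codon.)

Ser: 6 codons.
Leu: 6 codons.
Ile: 3 codons.
Leu: 6 codons.
Gly: 4 codons.
Val: 4 codons.
Gly: 4 codons.
Leu: 6 codons.
6 × 6 × 3 × 6 × 4 × 4 × 4 × 6 = 248832.

248832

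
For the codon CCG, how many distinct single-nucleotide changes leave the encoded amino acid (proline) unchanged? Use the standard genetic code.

3

Position 1: none → 0 synonymous.
Position 2: none → 0 synonymous.
Position 3: CCU, CCC, CCA → 3 synonymous.
Total: 0 + 0 + 3 = 3.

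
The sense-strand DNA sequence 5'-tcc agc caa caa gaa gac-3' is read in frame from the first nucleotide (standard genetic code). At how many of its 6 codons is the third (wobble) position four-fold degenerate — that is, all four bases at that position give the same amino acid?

1

Codon 1 TCC (Ser): third position 4-fold.
Codon 2 AGC (Ser): third position 2-fold.
Codon 3 CAA (Gln): third position 2-fold.
Codon 4 CAA (Gln): third position 2-fold.
Codon 5 GAA (Glu): third position 2-fold.
Codon 6 GAC (Asp): third position 2-fold.
Four-fold degenerate third positions: 1.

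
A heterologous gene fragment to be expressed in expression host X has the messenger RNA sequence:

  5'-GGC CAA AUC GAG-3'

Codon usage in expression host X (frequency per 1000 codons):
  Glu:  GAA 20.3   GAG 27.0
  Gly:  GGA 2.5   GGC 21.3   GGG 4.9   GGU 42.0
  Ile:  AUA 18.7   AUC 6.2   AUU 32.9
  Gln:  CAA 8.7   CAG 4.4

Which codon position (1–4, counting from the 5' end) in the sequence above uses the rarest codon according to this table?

Codon 1 GGC (Gly): 21.3 per 1000.
Codon 2 CAA (Gln): 8.7 per 1000.
Codon 3 AUC (Ile): 6.2 per 1000.
Codon 4 GAG (Glu): 27.0 per 1000.
Lowest frequency is 6.2 at codon 3.

3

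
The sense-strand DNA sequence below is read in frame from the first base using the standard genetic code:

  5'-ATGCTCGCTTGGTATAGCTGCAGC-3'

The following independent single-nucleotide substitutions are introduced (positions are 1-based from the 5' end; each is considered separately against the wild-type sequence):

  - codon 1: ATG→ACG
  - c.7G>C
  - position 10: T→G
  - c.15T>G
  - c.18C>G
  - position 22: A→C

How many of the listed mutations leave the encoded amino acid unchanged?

0

Codon 1: ATG (Met) → ACG (Thr) — missense.
Codon 3: GCT (Ala) → CCT (Pro) — missense.
Codon 4: TGG (Trp) → GGG (Gly) — missense.
Codon 5: TAT (Tyr) → TAG (Stop) — nonsense.
Codon 6: AGC (Ser) → AGG (Arg) — missense.
Codon 8: AGC (Ser) → CGC (Arg) — missense.
Synonymous: 0 of 6.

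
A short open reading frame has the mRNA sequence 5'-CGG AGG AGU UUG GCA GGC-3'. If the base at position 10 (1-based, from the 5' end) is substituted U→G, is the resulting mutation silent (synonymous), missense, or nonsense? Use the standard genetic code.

missense

Position 10 falls in codon 4: UUG → Leu.
After the substitution the codon is GUG → Val.
Leu ≠ Val, so this is a missense mutation.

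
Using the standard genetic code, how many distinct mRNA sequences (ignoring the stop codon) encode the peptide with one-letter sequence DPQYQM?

64

Asp: 2 codons.
Pro: 4 codons.
Gln: 2 codons.
Tyr: 2 codons.
Gln: 2 codons.
Met: 1 codon.
2 × 4 × 2 × 2 × 2 × 1 = 64.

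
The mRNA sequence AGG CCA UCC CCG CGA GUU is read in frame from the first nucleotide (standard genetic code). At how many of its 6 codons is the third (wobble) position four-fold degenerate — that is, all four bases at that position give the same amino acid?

5

Codon 1 AGG (Arg): third position 2-fold.
Codon 2 CCA (Pro): third position 4-fold.
Codon 3 UCC (Ser): third position 4-fold.
Codon 4 CCG (Pro): third position 4-fold.
Codon 5 CGA (Arg): third position 4-fold.
Codon 6 GUU (Val): third position 4-fold.
Four-fold degenerate third positions: 5.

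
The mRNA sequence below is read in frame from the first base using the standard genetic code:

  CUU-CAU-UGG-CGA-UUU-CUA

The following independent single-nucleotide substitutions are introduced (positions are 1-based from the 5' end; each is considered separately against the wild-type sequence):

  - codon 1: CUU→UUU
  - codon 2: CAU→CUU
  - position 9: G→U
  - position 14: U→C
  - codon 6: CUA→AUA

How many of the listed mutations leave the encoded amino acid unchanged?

0

Codon 1: CUU (Leu) → UUU (Phe) — missense.
Codon 2: CAU (His) → CUU (Leu) — missense.
Codon 3: UGG (Trp) → UGU (Cys) — missense.
Codon 5: UUU (Phe) → UCU (Ser) — missense.
Codon 6: CUA (Leu) → AUA (Ile) — missense.
Synonymous: 0 of 5.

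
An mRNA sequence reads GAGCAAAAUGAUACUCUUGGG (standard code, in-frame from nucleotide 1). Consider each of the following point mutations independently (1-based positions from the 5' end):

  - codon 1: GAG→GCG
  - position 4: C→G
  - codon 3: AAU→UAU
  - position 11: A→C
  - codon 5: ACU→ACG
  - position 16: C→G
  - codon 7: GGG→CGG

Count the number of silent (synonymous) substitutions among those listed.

1

Codon 1: GAG (Glu) → GCG (Ala) — missense.
Codon 2: CAA (Gln) → GAA (Glu) — missense.
Codon 3: AAU (Asn) → UAU (Tyr) — missense.
Codon 4: GAU (Asp) → GCU (Ala) — missense.
Codon 5: ACU (Thr) → ACG (Thr) — synonymous.
Codon 6: CUU (Leu) → GUU (Val) — missense.
Codon 7: GGG (Gly) → CGG (Arg) — missense.
Synonymous: 1 of 7.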